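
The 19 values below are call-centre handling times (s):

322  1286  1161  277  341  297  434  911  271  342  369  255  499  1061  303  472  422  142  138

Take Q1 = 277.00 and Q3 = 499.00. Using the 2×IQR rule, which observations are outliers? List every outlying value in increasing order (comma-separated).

1061, 1161, 1286

IQR = Q3 − Q1 = 499.00 − 277.00 = 222.00.
Lower fence = Q1 − 2·IQR = 277.00 − 444.00 = -167.00.
Upper fence = Q3 + 2·IQR = 499.00 + 444.00 = 943.00.
1061 > 943.00 → outlier.
1161 > 943.00 → outlier.
1286 > 943.00 → outlier.
All remaining values lie within [-167.00, 943.00].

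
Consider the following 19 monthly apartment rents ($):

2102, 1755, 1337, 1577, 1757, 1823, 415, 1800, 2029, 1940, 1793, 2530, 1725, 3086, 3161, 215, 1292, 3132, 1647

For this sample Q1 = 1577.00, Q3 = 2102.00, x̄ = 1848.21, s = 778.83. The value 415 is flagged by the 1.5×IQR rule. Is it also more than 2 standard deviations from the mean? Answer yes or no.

no

z = (415 − 1848.21) / 778.83 = -1.84.
|z| = 1.84 ≤ 2.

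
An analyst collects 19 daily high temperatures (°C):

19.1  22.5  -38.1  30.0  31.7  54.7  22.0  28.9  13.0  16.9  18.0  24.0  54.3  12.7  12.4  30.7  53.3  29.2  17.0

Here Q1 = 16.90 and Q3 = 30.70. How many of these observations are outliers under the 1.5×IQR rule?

4

IQR = 13.80; fences at 16.90 − 20.70 = -3.80 and 30.70 + 20.70 = 51.40.
Outside the cutoffs: -38.1, 53.3, 54.3, 54.7.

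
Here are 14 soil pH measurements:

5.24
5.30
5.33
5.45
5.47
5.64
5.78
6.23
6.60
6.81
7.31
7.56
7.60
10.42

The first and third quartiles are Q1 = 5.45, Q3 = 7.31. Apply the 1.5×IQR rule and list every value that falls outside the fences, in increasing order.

10.42

IQR = Q3 − Q1 = 7.31 − 5.45 = 1.86.
Lower fence = Q1 − 1.5·IQR = 5.45 − 2.79 = 2.66.
Upper fence = Q3 + 1.5·IQR = 7.31 + 2.79 = 10.10.
10.42 > 10.10 → outlier.
All remaining values lie within [2.66, 10.10].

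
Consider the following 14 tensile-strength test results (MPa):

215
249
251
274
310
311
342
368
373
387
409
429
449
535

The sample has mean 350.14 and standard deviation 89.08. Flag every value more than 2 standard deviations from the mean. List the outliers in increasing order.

Cutoffs at x̄ ± 2s: 350.14 ± 2·89.08 = [171.98, 528.30].
535: z = 2.08, |z| > 2 → outlier.
Every other value lies within [171.98, 528.30].

535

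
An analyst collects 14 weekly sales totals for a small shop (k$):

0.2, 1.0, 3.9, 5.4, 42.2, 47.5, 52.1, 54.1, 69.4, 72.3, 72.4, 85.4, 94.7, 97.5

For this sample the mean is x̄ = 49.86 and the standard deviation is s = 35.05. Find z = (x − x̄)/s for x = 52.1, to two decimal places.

0.06

z = (52.1 − 49.86) / 35.05 = 0.06.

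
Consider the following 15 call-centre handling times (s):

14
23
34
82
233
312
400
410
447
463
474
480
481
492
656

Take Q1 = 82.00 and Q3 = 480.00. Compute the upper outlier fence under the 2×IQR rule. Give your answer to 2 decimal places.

1276.00

IQR = Q3 − Q1 = 480.00 − 82.00 = 398.00.
Lower fence = Q1 − 2·IQR = 82.00 − 796.00 = -714.00.
Upper fence = Q3 + 2·IQR = 480.00 + 796.00 = 1276.00.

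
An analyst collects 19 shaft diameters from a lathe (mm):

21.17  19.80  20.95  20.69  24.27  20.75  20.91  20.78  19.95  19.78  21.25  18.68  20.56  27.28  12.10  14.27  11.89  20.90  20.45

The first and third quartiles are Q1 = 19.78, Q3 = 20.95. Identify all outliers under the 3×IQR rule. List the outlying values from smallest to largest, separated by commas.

IQR = Q3 − Q1 = 20.95 − 19.78 = 1.17.
Lower fence = Q1 − 3·IQR = 19.78 − 3.51 = 16.27.
Upper fence = Q3 + 3·IQR = 20.95 + 3.51 = 24.46.
11.89 < 16.27 → outlier.
12.10 < 16.27 → outlier.
14.27 < 16.27 → outlier.
27.28 > 24.46 → outlier.
All remaining values lie within [16.27, 24.46].

11.89, 12.10, 14.27, 27.28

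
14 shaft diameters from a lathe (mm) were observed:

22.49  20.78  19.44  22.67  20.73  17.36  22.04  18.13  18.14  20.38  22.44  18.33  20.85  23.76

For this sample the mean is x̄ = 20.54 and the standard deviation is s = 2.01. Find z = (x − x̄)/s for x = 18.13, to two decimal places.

z = (18.13 − 20.54) / 2.01 = -1.20.

-1.20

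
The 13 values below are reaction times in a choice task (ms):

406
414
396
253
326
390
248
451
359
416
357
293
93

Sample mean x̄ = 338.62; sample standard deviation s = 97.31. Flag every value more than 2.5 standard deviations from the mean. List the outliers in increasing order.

93

Cutoffs at x̄ ± 2.5s: 338.62 ± 2.5·97.31 = [95.345, 581.895].
93: z = -2.52, |z| > 2.5 → outlier.
Every other value lies within [95.345, 581.895].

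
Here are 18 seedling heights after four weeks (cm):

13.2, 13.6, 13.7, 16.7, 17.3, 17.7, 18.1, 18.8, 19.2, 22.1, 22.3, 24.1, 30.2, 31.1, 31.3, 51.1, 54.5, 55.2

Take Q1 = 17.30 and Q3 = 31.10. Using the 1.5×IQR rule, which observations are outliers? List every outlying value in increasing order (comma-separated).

54.5, 55.2

IQR = Q3 − Q1 = 31.10 − 17.30 = 13.80.
Lower fence = Q1 − 1.5·IQR = 17.30 − 20.70 = -3.40.
Upper fence = Q3 + 1.5·IQR = 31.10 + 20.70 = 51.80.
54.5 > 51.80 → outlier.
55.2 > 51.80 → outlier.
All remaining values lie within [-3.40, 51.80].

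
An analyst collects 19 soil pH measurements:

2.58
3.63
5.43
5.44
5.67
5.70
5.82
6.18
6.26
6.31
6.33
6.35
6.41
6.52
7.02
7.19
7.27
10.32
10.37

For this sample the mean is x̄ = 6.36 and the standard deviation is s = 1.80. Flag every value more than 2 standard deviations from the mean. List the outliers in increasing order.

2.58, 10.32, 10.37

Cutoffs at x̄ ± 2s: 6.36 ± 2·1.80 = [2.76, 9.96].
2.58: z = -2.10, |z| > 2 → outlier.
10.32: z = 2.20, |z| > 2 → outlier.
10.37: z = 2.23, |z| > 2 → outlier.
Every other value lies within [2.76, 9.96].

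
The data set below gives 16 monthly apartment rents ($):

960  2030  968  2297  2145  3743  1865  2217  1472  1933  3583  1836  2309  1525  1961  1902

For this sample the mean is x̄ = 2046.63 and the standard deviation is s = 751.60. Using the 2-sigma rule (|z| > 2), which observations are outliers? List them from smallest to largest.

Cutoffs at x̄ ± 2s: 2046.63 ± 2·751.60 = [543.43, 3549.83].
3583: z = 2.04, |z| > 2 → outlier.
3743: z = 2.26, |z| > 2 → outlier.
Every other value lies within [543.43, 3549.83].

3583, 3743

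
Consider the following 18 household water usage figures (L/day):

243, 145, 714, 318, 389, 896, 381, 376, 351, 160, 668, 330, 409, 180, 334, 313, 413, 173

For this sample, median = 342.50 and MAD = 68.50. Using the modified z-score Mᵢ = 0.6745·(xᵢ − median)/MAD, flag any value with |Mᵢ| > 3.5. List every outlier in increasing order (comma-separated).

714, 896

|Mᵢ| > 3.5 ⇔ |xᵢ − 342.50| > 3.5·68.50/0.6745 = 355.45.
So outliers lie outside [-12.95, 697.95].
714: M = 3.66 → outlier.
896: M = 5.45 → outlier.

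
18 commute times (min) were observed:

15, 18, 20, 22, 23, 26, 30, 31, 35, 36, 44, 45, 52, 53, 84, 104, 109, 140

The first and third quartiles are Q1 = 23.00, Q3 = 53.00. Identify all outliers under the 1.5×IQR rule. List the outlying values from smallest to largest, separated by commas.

IQR = Q3 − Q1 = 53.00 − 23.00 = 30.00.
Lower fence = Q1 − 1.5·IQR = 23.00 − 45.00 = -22.00.
Upper fence = Q3 + 1.5·IQR = 53.00 + 45.00 = 98.00.
104 > 98.00 → outlier.
109 > 98.00 → outlier.
140 > 98.00 → outlier.
All remaining values lie within [-22.00, 98.00].

104, 109, 140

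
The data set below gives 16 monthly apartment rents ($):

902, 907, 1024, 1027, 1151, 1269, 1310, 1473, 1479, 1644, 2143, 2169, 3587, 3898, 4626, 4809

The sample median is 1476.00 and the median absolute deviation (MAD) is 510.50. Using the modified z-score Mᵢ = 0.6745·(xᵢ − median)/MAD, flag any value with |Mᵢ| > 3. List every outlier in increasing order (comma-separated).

3898, 4626, 4809

|Mᵢ| > 3 ⇔ |xᵢ − 1476.00| > 3·510.50/0.6745 = 2270.57.
So outliers lie outside [-794.57, 3746.57].
3898: M = 3.20 → outlier.
4626: M = 4.16 → outlier.
4809: M = 4.40 → outlier.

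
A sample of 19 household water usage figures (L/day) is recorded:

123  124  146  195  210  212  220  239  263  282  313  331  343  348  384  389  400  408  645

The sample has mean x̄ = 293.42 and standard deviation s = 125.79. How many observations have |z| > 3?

Cutoffs: x̄ ± 3s = [-83.95, 670.79].
Every value lies within the cutoffs.

0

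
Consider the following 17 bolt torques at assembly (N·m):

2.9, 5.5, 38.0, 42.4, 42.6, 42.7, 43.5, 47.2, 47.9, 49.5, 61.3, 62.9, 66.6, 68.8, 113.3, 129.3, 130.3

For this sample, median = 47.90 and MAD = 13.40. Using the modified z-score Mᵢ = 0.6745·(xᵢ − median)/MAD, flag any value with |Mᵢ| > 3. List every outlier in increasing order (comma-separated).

113.3, 129.3, 130.3

|Mᵢ| > 3 ⇔ |xᵢ − 47.90| > 3·13.40/0.6745 = 59.60.
So outliers lie outside [-11.70, 107.50].
113.3: M = 3.29 → outlier.
129.3: M = 4.10 → outlier.
130.3: M = 4.15 → outlier.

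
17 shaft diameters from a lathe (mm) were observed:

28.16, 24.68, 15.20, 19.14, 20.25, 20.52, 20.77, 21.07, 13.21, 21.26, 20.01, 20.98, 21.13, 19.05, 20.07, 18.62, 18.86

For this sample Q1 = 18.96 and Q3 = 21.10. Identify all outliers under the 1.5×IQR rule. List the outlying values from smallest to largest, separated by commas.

IQR = Q3 − Q1 = 21.10 − 18.96 = 2.14.
Lower fence = Q1 − 1.5·IQR = 18.96 − 3.21 = 15.75.
Upper fence = Q3 + 1.5·IQR = 21.10 + 3.21 = 24.31.
13.21 < 15.75 → outlier.
15.20 < 15.75 → outlier.
24.68 > 24.31 → outlier.
28.16 > 24.31 → outlier.
All remaining values lie within [15.75, 24.31].

13.21, 15.20, 24.68, 28.16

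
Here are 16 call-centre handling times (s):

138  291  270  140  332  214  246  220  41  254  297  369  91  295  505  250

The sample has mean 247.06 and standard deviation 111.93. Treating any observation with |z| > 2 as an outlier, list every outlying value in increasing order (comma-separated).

Cutoffs at x̄ ± 2s: 247.06 ± 2·111.93 = [23.20, 470.92].
505: z = 2.30, |z| > 2 → outlier.
Every other value lies within [23.20, 470.92].

505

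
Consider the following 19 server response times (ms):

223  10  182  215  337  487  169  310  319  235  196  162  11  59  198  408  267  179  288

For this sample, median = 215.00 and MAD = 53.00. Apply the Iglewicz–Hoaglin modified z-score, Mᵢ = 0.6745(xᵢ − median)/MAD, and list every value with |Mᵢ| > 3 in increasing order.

487

|Mᵢ| > 3 ⇔ |xᵢ − 215.00| > 3·53.00/0.6745 = 235.73.
So outliers lie outside [-20.73, 450.73].
487: M = 3.46 → outlier.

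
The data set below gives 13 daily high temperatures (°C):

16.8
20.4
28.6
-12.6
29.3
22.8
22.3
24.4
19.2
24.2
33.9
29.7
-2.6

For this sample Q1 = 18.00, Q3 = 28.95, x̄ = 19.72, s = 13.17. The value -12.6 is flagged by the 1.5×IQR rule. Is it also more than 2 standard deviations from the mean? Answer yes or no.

yes

z = (-12.6 − 19.72) / 13.17 = -2.45.
|z| = 2.45 > 2.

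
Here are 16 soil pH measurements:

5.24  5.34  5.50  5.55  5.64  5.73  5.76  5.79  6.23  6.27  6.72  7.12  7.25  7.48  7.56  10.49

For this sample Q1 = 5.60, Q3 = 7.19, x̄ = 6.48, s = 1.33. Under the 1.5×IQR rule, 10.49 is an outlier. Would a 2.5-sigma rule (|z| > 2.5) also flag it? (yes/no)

yes

z = (10.49 − 6.48) / 1.33 = 3.02.
|z| = 3.02 > 2.5.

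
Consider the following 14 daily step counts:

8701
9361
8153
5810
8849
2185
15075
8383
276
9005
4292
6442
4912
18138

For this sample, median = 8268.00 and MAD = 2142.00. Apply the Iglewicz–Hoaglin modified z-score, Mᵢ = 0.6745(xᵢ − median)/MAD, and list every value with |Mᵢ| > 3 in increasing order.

|Mᵢ| > 3 ⇔ |xᵢ − 8268.00| > 3·2142.00/0.6745 = 9527.06.
So outliers lie outside [-1259.06, 17795.06].
18138: M = 3.11 → outlier.

18138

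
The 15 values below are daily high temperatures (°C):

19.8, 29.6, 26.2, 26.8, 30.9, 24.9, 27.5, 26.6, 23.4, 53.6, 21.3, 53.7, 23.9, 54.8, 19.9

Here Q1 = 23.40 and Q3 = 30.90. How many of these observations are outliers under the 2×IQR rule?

3

IQR = 7.50; fences at 23.40 − 15.00 = 8.40 and 30.90 + 15.00 = 45.90.
Outside the cutoffs: 53.6, 53.7, 54.8.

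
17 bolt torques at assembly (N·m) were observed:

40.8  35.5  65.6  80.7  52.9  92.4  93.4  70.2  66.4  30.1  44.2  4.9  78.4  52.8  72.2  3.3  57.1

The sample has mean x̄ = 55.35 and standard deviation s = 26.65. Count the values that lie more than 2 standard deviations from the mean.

Cutoffs: x̄ ± 2s = [2.05, 108.65].
Every value lies within the cutoffs.

0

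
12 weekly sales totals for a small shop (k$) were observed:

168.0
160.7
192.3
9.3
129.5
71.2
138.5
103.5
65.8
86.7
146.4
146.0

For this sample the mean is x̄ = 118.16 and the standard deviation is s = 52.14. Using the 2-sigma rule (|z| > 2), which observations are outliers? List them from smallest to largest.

9.3

Cutoffs at x̄ ± 2s: 118.16 ± 2·52.14 = [13.88, 222.44].
9.3: z = -2.09, |z| > 2 → outlier.
Every other value lies within [13.88, 222.44].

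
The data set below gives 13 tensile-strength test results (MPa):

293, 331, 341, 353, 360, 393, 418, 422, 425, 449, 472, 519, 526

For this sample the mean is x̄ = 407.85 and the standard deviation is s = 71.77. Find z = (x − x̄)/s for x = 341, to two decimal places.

-0.93

z = (341 − 407.85) / 71.77 = -0.93.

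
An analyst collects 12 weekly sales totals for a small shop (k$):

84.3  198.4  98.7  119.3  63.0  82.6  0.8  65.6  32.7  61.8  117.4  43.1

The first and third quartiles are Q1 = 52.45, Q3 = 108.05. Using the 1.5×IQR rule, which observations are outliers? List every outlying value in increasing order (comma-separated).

198.4

IQR = Q3 − Q1 = 108.05 − 52.45 = 55.60.
Lower fence = Q1 − 1.5·IQR = 52.45 − 83.40 = -30.95.
Upper fence = Q3 + 1.5·IQR = 108.05 + 83.40 = 191.45.
198.4 > 191.45 → outlier.
All remaining values lie within [-30.95, 191.45].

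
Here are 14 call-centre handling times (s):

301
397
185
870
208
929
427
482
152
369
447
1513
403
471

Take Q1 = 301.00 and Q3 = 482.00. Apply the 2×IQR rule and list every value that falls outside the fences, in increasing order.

IQR = Q3 − Q1 = 482.00 − 301.00 = 181.00.
Lower fence = Q1 − 2·IQR = 301.00 − 362.00 = -61.00.
Upper fence = Q3 + 2·IQR = 482.00 + 362.00 = 844.00.
870 > 844.00 → outlier.
929 > 844.00 → outlier.
1513 > 844.00 → outlier.
All remaining values lie within [-61.00, 844.00].

870, 929, 1513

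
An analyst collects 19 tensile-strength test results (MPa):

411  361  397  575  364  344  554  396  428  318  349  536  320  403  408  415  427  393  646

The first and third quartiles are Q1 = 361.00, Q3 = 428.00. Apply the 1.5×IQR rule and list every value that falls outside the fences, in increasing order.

536, 554, 575, 646

IQR = Q3 − Q1 = 428.00 − 361.00 = 67.00.
Lower fence = Q1 − 1.5·IQR = 361.00 − 100.50 = 260.50.
Upper fence = Q3 + 1.5·IQR = 428.00 + 100.50 = 528.50.
536 > 528.50 → outlier.
554 > 528.50 → outlier.
575 > 528.50 → outlier.
646 > 528.50 → outlier.
All remaining values lie within [260.50, 528.50].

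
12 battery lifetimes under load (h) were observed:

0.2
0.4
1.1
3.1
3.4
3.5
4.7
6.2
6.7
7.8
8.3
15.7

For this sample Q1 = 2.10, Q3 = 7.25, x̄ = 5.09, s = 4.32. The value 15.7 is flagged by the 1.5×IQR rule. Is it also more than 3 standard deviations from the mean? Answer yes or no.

no

z = (15.7 − 5.09) / 4.32 = 2.46.
|z| = 2.46 ≤ 3.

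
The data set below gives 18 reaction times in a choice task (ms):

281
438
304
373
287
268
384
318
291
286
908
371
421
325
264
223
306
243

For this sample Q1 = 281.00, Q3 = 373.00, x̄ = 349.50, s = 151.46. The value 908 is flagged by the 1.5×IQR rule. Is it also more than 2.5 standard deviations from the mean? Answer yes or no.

z = (908 − 349.50) / 151.46 = 3.69.
|z| = 3.69 > 2.5.

yes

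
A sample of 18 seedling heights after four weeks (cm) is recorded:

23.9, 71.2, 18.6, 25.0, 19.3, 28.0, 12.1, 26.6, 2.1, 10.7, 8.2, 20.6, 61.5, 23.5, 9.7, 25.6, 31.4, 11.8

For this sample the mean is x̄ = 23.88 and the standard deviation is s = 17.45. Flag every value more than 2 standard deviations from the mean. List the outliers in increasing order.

Cutoffs at x̄ ± 2s: 23.88 ± 2·17.45 = [-11.02, 58.78].
61.5: z = 2.16, |z| > 2 → outlier.
71.2: z = 2.71, |z| > 2 → outlier.
Every other value lies within [-11.02, 58.78].

61.5, 71.2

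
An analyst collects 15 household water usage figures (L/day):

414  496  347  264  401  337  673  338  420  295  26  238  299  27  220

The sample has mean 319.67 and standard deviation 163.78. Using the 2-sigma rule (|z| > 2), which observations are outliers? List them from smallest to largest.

Cutoffs at x̄ ± 2s: 319.67 ± 2·163.78 = [-7.89, 647.23].
673: z = 2.16, |z| > 2 → outlier.
Every other value lies within [-7.89, 647.23].

673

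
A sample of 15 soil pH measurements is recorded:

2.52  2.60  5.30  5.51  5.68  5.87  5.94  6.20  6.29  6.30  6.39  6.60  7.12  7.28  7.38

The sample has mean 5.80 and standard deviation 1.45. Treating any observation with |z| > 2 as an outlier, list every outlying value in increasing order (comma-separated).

Cutoffs at x̄ ± 2s: 5.80 ± 2·1.45 = [2.90, 8.70].
2.52: z = -2.26, |z| > 2 → outlier.
2.60: z = -2.21, |z| > 2 → outlier.
Every other value lies within [2.90, 8.70].

2.52, 2.60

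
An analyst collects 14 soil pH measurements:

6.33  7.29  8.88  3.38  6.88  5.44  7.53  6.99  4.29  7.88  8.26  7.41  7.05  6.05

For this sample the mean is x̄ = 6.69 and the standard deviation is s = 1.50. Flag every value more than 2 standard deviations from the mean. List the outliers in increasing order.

Cutoffs at x̄ ± 2s: 6.69 ± 2·1.50 = [3.69, 9.69].
3.38: z = -2.21, |z| > 2 → outlier.
Every other value lies within [3.69, 9.69].

3.38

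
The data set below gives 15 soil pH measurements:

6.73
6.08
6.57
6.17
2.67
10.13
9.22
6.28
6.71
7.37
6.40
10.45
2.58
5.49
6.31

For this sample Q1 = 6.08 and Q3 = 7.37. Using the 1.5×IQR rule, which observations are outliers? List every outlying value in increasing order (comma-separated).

IQR = Q3 − Q1 = 7.37 − 6.08 = 1.29.
Lower fence = Q1 − 1.5·IQR = 6.08 − 1.935 = 4.145.
Upper fence = Q3 + 1.5·IQR = 7.37 + 1.935 = 9.305.
2.58 < 4.145 → outlier.
2.67 < 4.145 → outlier.
10.13 > 9.305 → outlier.
10.45 > 9.305 → outlier.
All remaining values lie within [4.145, 9.305].

2.58, 2.67, 10.13, 10.45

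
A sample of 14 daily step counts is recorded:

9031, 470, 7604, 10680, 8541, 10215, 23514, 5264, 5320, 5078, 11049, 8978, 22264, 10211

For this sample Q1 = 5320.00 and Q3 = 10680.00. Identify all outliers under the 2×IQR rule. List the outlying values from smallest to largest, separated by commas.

22264, 23514

IQR = Q3 − Q1 = 10680.00 − 5320.00 = 5360.00.
Lower fence = Q1 − 2·IQR = 5320.00 − 10720.00 = -5400.00.
Upper fence = Q3 + 2·IQR = 10680.00 + 10720.00 = 21400.00.
22264 > 21400.00 → outlier.
23514 > 21400.00 → outlier.
All remaining values lie within [-5400.00, 21400.00].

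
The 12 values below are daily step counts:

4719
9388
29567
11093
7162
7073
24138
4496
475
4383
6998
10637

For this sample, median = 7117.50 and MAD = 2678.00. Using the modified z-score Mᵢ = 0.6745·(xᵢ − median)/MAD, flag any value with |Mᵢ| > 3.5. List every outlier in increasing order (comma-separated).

|Mᵢ| > 3.5 ⇔ |xᵢ − 7117.50| > 3.5·2678.00/0.6745 = 13896.22.
So outliers lie outside [-6778.72, 21013.72].
24138: M = 4.29 → outlier.
29567: M = 5.65 → outlier.

24138, 29567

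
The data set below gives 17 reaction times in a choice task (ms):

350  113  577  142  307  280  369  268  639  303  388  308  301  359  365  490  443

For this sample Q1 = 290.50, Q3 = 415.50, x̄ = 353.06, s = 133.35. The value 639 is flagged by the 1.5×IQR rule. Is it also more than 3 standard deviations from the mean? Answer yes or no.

z = (639 − 353.06) / 133.35 = 2.14.
|z| = 2.14 ≤ 3.

no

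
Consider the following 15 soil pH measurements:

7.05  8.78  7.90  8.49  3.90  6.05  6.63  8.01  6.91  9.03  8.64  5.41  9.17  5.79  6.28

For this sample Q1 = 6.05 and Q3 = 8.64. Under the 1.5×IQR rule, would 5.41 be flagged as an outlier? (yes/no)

IQR = Q3 − Q1 = 8.64 − 6.05 = 2.59.
Lower fence = Q1 − 1.5·IQR = 6.05 − 3.885 = 2.165.
Upper fence = Q3 + 1.5·IQR = 8.64 + 3.885 = 12.525.
5.41 lies within [2.165, 12.525].

no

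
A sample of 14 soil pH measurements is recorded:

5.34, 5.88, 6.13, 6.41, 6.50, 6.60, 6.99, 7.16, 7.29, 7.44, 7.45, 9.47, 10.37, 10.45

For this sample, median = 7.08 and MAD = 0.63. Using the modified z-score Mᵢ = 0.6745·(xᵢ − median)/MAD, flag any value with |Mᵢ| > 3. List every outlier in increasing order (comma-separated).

|Mᵢ| > 3 ⇔ |xᵢ − 7.08| > 3·0.63/0.6745 = 2.80.
So outliers lie outside [4.28, 9.88].
10.37: M = 3.52 → outlier.
10.45: M = 3.61 → outlier.

10.37, 10.45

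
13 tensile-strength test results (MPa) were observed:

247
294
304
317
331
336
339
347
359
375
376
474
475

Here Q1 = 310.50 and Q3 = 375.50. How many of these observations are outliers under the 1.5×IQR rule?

IQR = 65.00; fences at 310.50 − 97.50 = 213.00 and 375.50 + 97.50 = 473.00.
Outside the cutoffs: 474, 475.

2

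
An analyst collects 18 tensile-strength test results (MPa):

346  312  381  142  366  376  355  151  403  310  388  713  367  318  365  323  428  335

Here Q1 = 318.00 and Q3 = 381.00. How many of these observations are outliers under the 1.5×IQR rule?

IQR = 63.00; fences at 318.00 − 94.50 = 223.50 and 381.00 + 94.50 = 475.50.
Outside the cutoffs: 142, 151, 713.

3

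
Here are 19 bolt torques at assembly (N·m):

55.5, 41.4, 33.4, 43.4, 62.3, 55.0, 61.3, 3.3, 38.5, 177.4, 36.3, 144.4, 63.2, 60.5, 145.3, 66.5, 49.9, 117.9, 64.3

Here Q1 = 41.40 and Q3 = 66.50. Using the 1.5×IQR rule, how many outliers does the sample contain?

IQR = 25.10; fences at 41.40 − 37.65 = 3.75 and 66.50 + 37.65 = 104.15.
Outside the cutoffs: 3.3, 117.9, 144.4, 145.3, 177.4.

5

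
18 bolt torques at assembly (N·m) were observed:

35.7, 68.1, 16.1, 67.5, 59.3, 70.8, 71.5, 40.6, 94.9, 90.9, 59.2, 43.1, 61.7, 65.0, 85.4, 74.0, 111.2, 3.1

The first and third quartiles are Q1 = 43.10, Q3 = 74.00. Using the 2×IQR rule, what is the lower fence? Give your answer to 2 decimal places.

IQR = Q3 − Q1 = 74.00 − 43.10 = 30.90.
Lower fence = Q1 − 2·IQR = 43.10 − 61.80 = -18.70.
Upper fence = Q3 + 2·IQR = 74.00 + 61.80 = 135.80.

-18.70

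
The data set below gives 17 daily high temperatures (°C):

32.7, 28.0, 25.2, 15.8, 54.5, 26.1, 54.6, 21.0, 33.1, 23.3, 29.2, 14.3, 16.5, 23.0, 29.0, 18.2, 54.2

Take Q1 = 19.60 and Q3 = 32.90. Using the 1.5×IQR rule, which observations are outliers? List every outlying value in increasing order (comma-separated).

IQR = Q3 − Q1 = 32.90 − 19.60 = 13.30.
Lower fence = Q1 − 1.5·IQR = 19.60 − 19.95 = -0.35.
Upper fence = Q3 + 1.5·IQR = 32.90 + 19.95 = 52.85.
54.2 > 52.85 → outlier.
54.5 > 52.85 → outlier.
54.6 > 52.85 → outlier.
All remaining values lie within [-0.35, 52.85].

54.2, 54.5, 54.6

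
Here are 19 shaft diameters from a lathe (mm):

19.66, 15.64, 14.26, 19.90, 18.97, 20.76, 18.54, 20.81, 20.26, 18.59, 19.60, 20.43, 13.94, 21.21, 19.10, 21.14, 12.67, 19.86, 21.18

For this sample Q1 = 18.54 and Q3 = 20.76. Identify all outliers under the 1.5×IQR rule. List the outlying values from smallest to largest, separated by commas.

IQR = Q3 − Q1 = 20.76 − 18.54 = 2.22.
Lower fence = Q1 − 1.5·IQR = 18.54 − 3.33 = 15.21.
Upper fence = Q3 + 1.5·IQR = 20.76 + 3.33 = 24.09.
12.67 < 15.21 → outlier.
13.94 < 15.21 → outlier.
14.26 < 15.21 → outlier.
All remaining values lie within [15.21, 24.09].

12.67, 13.94, 14.26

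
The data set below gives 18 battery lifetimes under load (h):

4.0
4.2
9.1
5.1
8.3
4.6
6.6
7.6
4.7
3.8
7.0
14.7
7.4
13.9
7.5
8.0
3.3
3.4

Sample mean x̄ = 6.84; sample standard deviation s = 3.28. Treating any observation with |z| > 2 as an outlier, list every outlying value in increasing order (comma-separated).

13.9, 14.7

Cutoffs at x̄ ± 2s: 6.84 ± 2·3.28 = [0.28, 13.40].
13.9: z = 2.15, |z| > 2 → outlier.
14.7: z = 2.40, |z| > 2 → outlier.
Every other value lies within [0.28, 13.40].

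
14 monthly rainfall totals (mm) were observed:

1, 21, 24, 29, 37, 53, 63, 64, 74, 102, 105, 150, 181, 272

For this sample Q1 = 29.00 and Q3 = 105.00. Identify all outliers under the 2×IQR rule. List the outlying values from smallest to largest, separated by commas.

IQR = Q3 − Q1 = 105.00 − 29.00 = 76.00.
Lower fence = Q1 − 2·IQR = 29.00 − 152.00 = -123.00.
Upper fence = Q3 + 2·IQR = 105.00 + 152.00 = 257.00.
272 > 257.00 → outlier.
All remaining values lie within [-123.00, 257.00].

272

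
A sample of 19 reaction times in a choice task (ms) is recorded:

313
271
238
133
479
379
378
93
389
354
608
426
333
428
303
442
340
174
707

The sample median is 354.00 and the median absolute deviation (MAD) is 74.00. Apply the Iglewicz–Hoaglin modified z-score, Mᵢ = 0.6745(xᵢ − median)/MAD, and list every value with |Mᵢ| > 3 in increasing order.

707

|Mᵢ| > 3 ⇔ |xᵢ − 354.00| > 3·74.00/0.6745 = 329.13.
So outliers lie outside [24.87, 683.13].
707: M = 3.22 → outlier.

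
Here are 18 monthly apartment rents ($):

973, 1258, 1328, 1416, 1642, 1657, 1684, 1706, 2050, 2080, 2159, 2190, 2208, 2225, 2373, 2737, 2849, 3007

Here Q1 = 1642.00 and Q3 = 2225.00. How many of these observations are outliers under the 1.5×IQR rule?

IQR = 583.00; fences at 1642.00 − 874.50 = 767.50 and 2225.00 + 874.50 = 3099.50.
Every value lies within the cutoffs.

0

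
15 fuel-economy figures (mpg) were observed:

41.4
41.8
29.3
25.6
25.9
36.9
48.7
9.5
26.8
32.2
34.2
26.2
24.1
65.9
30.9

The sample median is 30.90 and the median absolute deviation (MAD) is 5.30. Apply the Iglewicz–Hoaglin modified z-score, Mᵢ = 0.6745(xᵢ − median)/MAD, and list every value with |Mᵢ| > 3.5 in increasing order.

65.9

|Mᵢ| > 3.5 ⇔ |xᵢ − 30.90| > 3.5·5.30/0.6745 = 27.50.
So outliers lie outside [3.40, 58.40].
65.9: M = 4.45 → outlier.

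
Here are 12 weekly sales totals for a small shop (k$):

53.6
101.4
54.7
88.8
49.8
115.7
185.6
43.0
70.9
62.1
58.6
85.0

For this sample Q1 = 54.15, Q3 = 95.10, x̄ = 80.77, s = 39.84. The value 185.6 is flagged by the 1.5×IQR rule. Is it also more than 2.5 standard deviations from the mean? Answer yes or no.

yes

z = (185.6 − 80.77) / 39.84 = 2.63.
|z| = 2.63 > 2.5.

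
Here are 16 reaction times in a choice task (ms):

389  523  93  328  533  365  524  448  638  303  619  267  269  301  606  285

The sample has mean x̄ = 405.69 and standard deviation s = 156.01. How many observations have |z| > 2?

1

Cutoffs: x̄ ± 2s = [93.67, 717.71].
Outside the cutoffs: 93.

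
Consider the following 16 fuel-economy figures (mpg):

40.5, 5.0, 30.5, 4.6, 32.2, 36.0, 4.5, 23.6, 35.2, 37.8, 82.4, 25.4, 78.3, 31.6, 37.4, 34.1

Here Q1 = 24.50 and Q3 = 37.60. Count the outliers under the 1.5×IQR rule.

4

IQR = 13.10; fences at 24.50 − 19.65 = 4.85 and 37.60 + 19.65 = 57.25.
Outside the cutoffs: 4.5, 4.6, 78.3, 82.4.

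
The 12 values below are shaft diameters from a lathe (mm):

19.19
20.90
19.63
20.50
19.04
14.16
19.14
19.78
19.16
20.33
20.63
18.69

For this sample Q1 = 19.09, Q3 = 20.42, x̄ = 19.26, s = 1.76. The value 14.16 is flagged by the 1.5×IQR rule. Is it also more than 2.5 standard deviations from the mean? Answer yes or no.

z = (14.16 − 19.26) / 1.76 = -2.90.
|z| = 2.90 > 2.5.

yes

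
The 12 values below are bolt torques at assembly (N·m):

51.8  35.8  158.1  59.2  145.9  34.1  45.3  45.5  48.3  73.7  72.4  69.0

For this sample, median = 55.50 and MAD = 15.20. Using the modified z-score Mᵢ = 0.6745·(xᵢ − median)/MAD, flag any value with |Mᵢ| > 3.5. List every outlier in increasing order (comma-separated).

|Mᵢ| > 3.5 ⇔ |xᵢ − 55.50| > 3.5·15.20/0.6745 = 78.87.
So outliers lie outside [-23.37, 134.37].
145.9: M = 4.01 → outlier.
158.1: M = 4.55 → outlier.

145.9, 158.1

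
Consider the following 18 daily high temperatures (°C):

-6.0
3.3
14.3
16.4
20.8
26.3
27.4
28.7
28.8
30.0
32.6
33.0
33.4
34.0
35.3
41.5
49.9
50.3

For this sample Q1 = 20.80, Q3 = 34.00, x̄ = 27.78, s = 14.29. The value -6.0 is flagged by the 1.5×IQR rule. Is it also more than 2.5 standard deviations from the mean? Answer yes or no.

no

z = (-6.0 − 27.78) / 14.29 = -2.36.
|z| = 2.36 ≤ 2.5.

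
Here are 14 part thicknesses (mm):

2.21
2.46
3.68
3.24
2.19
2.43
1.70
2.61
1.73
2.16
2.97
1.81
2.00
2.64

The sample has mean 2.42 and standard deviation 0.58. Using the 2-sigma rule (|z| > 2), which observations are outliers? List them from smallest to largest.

3.68

Cutoffs at x̄ ± 2s: 2.42 ± 2·0.58 = [1.26, 3.58].
3.68: z = 2.17, |z| > 2 → outlier.
Every other value lies within [1.26, 3.58].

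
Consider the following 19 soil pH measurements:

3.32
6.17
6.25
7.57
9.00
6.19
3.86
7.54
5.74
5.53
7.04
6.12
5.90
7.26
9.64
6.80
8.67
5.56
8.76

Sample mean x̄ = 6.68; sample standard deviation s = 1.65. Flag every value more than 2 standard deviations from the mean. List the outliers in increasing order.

Cutoffs at x̄ ± 2s: 6.68 ± 2·1.65 = [3.38, 9.98].
3.32: z = -2.04, |z| > 2 → outlier.
Every other value lies within [3.38, 9.98].

3.32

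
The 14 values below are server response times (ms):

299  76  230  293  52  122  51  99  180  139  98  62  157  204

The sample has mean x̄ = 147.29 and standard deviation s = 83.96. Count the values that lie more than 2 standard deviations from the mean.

0

Cutoffs: x̄ ± 2s = [-20.63, 315.21].
Every value lies within the cutoffs.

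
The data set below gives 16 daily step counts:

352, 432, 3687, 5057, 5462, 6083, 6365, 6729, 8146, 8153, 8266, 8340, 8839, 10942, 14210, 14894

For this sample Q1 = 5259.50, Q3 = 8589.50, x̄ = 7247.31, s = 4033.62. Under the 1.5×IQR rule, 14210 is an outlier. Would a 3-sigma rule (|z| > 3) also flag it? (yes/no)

no

z = (14210 − 7247.31) / 4033.62 = 1.73.
|z| = 1.73 ≤ 3.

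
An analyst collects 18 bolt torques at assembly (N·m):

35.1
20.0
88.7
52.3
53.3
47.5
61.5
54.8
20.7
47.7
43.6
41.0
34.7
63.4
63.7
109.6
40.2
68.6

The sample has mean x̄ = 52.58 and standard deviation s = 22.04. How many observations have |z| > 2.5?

Cutoffs: x̄ ± 2.5s = [-2.52, 107.68].
Outside the cutoffs: 109.6.

1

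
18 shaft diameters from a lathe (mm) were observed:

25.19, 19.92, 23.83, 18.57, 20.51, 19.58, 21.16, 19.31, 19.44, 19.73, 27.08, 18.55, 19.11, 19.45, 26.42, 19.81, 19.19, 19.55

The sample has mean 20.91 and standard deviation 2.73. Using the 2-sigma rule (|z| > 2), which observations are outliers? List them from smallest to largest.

26.42, 27.08

Cutoffs at x̄ ± 2s: 20.91 ± 2·2.73 = [15.45, 26.37].
26.42: z = 2.02, |z| > 2 → outlier.
27.08: z = 2.26, |z| > 2 → outlier.
Every other value lies within [15.45, 26.37].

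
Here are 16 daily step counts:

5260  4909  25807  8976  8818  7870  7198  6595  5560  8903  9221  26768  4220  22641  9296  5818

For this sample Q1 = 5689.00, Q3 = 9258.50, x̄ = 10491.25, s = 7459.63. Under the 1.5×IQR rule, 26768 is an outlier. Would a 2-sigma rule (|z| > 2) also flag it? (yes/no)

z = (26768 − 10491.25) / 7459.63 = 2.18.
|z| = 2.18 > 2.

yes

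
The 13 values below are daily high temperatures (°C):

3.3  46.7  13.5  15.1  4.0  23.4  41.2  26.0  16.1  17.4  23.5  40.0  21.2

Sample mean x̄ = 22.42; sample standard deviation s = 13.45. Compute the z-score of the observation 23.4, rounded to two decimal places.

z = (23.4 − 22.42) / 13.45 = 0.07.

0.07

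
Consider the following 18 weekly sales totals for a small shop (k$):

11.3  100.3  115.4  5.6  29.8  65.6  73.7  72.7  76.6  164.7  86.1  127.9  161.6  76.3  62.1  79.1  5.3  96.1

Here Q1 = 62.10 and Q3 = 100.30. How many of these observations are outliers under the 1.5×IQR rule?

2

IQR = 38.20; fences at 62.10 − 57.30 = 4.80 and 100.30 + 57.30 = 157.60.
Outside the cutoffs: 161.6, 164.7.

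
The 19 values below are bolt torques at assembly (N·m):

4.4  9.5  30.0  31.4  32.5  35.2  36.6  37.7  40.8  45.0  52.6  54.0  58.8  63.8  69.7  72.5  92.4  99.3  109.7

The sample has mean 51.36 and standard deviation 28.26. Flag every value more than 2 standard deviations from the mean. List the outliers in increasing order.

109.7

Cutoffs at x̄ ± 2s: 51.36 ± 2·28.26 = [-5.16, 107.88].
109.7: z = 2.06, |z| > 2 → outlier.
Every other value lies within [-5.16, 107.88].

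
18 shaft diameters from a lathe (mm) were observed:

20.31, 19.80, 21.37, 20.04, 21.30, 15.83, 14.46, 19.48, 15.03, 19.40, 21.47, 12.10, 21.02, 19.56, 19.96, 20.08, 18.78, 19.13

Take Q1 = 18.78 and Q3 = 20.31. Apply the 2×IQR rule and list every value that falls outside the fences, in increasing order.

12.10, 14.46, 15.03

IQR = Q3 − Q1 = 20.31 − 18.78 = 1.53.
Lower fence = Q1 − 2·IQR = 18.78 − 3.06 = 15.72.
Upper fence = Q3 + 2·IQR = 20.31 + 3.06 = 23.37.
12.10 < 15.72 → outlier.
14.46 < 15.72 → outlier.
15.03 < 15.72 → outlier.
All remaining values lie within [15.72, 23.37].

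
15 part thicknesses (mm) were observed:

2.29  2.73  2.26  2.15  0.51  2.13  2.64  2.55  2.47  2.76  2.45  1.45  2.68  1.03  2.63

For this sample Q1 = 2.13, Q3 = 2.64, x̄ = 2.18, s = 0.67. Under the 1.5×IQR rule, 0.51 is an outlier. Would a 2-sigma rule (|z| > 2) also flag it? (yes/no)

yes

z = (0.51 − 2.18) / 0.67 = -2.49.
|z| = 2.49 > 2.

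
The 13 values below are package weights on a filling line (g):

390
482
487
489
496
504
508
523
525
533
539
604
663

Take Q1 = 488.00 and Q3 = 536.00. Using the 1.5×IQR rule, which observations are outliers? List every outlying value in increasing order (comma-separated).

IQR = Q3 − Q1 = 536.00 − 488.00 = 48.00.
Lower fence = Q1 − 1.5·IQR = 488.00 − 72.00 = 416.00.
Upper fence = Q3 + 1.5·IQR = 536.00 + 72.00 = 608.00.
390 < 416.00 → outlier.
663 > 608.00 → outlier.
All remaining values lie within [416.00, 608.00].

390, 663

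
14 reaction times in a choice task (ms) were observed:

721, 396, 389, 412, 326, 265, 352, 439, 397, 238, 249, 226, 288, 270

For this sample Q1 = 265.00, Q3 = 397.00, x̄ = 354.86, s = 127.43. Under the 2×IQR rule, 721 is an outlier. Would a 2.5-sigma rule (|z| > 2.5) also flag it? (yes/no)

z = (721 − 354.86) / 127.43 = 2.87.
|z| = 2.87 > 2.5.

yes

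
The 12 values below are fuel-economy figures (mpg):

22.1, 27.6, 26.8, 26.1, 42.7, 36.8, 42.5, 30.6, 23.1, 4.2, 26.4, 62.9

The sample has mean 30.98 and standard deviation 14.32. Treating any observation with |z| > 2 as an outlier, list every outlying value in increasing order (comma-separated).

Cutoffs at x̄ ± 2s: 30.98 ± 2·14.32 = [2.34, 59.62].
62.9: z = 2.23, |z| > 2 → outlier.
Every other value lies within [2.34, 59.62].

62.9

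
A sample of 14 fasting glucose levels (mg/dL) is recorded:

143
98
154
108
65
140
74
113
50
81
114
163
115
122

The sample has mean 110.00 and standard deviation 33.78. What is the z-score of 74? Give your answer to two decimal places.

-1.07

z = (74 − 110.00) / 33.78 = -1.07.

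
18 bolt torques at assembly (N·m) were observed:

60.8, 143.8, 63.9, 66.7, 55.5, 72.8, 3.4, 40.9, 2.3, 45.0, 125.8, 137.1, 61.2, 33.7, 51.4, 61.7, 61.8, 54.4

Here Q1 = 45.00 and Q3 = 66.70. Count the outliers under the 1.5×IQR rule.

IQR = 21.70; fences at 45.00 − 32.55 = 12.45 and 66.70 + 32.55 = 99.25.
Outside the cutoffs: 2.3, 3.4, 125.8, 137.1, 143.8.

5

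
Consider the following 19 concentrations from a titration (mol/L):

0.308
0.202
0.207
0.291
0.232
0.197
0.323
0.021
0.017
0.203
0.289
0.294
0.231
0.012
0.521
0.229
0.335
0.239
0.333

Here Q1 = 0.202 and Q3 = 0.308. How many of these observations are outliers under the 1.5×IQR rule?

4

IQR = 0.106; fences at 0.202 − 0.159 = 0.043 and 0.308 + 0.159 = 0.467.
Outside the cutoffs: 0.012, 0.017, 0.021, 0.521.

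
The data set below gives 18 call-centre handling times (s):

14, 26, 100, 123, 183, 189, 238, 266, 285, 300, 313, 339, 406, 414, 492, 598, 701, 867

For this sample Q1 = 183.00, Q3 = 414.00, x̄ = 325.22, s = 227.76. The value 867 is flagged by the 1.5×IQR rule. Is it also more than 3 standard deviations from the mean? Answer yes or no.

z = (867 − 325.22) / 227.76 = 2.38.
|z| = 2.38 ≤ 3.

no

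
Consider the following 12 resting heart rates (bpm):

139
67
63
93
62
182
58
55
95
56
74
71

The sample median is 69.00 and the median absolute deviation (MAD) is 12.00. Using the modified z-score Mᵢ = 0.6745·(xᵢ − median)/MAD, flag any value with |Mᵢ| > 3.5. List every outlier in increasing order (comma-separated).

|Mᵢ| > 3.5 ⇔ |xᵢ − 69.00| > 3.5·12.00/0.6745 = 62.27.
So outliers lie outside [6.73, 131.27].
139: M = 3.93 → outlier.
182: M = 6.35 → outlier.

139, 182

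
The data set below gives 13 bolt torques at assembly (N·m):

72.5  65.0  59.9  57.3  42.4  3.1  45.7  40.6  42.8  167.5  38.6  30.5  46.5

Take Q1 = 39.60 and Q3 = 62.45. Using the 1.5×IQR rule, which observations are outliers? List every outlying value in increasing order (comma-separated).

IQR = Q3 − Q1 = 62.45 − 39.60 = 22.85.
Lower fence = Q1 − 1.5·IQR = 39.60 − 34.275 = 5.325.
Upper fence = Q3 + 1.5·IQR = 62.45 + 34.275 = 96.725.
3.1 < 5.325 → outlier.
167.5 > 96.725 → outlier.
All remaining values lie within [5.325, 96.725].

3.1, 167.5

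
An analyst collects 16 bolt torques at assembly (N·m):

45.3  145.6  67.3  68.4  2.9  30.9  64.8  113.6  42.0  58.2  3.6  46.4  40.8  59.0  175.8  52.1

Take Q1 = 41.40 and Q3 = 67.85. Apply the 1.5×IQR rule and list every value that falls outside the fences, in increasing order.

113.6, 145.6, 175.8

IQR = Q3 − Q1 = 67.85 − 41.40 = 26.45.
Lower fence = Q1 − 1.5·IQR = 41.40 − 39.675 = 1.725.
Upper fence = Q3 + 1.5·IQR = 67.85 + 39.675 = 107.525.
113.6 > 107.525 → outlier.
145.6 > 107.525 → outlier.
175.8 > 107.525 → outlier.
All remaining values lie within [1.725, 107.525].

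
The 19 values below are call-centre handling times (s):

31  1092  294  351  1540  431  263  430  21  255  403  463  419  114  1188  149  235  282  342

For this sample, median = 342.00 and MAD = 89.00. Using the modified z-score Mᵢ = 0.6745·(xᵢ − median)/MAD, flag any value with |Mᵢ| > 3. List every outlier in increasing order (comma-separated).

|Mᵢ| > 3 ⇔ |xᵢ − 342.00| > 3·89.00/0.6745 = 395.85.
So outliers lie outside [-53.85, 737.85].
1092: M = 5.68 → outlier.
1188: M = 6.41 → outlier.
1540: M = 9.08 → outlier.

1092, 1188, 1540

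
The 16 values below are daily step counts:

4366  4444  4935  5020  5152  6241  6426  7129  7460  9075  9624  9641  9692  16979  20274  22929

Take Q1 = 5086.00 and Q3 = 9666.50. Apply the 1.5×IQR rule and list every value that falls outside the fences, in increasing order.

16979, 20274, 22929

IQR = Q3 − Q1 = 9666.50 − 5086.00 = 4580.50.
Lower fence = Q1 − 1.5·IQR = 5086.00 − 6870.75 = -1784.75.
Upper fence = Q3 + 1.5·IQR = 9666.50 + 6870.75 = 16537.25.
16979 > 16537.25 → outlier.
20274 > 16537.25 → outlier.
22929 > 16537.25 → outlier.
All remaining values lie within [-1784.75, 16537.25].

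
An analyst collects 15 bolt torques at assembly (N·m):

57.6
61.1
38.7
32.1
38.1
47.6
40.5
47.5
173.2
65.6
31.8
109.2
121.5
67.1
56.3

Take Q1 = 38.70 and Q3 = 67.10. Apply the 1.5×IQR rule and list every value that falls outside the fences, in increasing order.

IQR = Q3 − Q1 = 67.10 − 38.70 = 28.40.
Lower fence = Q1 − 1.5·IQR = 38.70 − 42.60 = -3.90.
Upper fence = Q3 + 1.5·IQR = 67.10 + 42.60 = 109.70.
121.5 > 109.70 → outlier.
173.2 > 109.70 → outlier.
All remaining values lie within [-3.90, 109.70].

121.5, 173.2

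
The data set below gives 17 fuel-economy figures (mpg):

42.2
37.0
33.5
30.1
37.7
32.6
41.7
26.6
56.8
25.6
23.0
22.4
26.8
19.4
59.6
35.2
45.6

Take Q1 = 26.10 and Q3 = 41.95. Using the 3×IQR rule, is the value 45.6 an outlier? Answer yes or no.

IQR = Q3 − Q1 = 41.95 − 26.10 = 15.85.
Lower fence = Q1 − 3·IQR = 26.10 − 47.55 = -21.45.
Upper fence = Q3 + 3·IQR = 41.95 + 47.55 = 89.50.
45.6 lies within [-21.45, 89.50].

no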